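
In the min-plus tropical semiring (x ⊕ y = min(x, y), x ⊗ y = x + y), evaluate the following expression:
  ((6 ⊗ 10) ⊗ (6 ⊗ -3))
((6 ⊗ 10) ⊗ (6 ⊗ -3)) = 19

Expand innermost to outermost. Recall ⊕ takes the minimum of its arguments and ⊗ takes their sum. Working out the expression ((6 ⊗ 10) ⊗ (6 ⊗ -3)) gives 19.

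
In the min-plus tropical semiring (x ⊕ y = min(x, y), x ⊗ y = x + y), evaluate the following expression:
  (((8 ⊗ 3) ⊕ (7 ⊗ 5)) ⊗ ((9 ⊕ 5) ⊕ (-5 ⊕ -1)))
(((8 ⊗ 3) ⊕ (7 ⊗ 5)) ⊗ ((9 ⊕ 5) ⊕ (-5 ⊕ -1))) = 6

Expand innermost to outermost. Recall ⊕ takes the minimum of its arguments and ⊗ takes their sum. Working out the expression (((8 ⊗ 3) ⊕ (7 ⊗ 5)) ⊗ ((9 ⊕ 5) ⊕ (-5 ⊕ -1))) gives 6.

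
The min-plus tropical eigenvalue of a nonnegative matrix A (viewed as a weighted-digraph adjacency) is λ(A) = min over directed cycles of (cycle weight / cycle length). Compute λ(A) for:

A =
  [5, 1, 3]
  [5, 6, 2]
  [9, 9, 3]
λ(A) = 3

Enumerate directed cycles and compute their means (weight / length). Sample:
  cycle 0 → 0: weight = 5, length = 1, mean = 5/1 ≈ 5.000
  cycle 1 → 1: weight = 6, length = 1, mean = 6/1 ≈ 6.000
  cycle 2 → 2: weight = 3, length = 1, mean = 3/1 ≈ 3.000
  cycle 0 → 1 → 0: weight = 6, length = 2, mean = 6/2 ≈ 3.000
  cycle 0 → 2 → 0: weight = 12, length = 2, mean = 12/2 ≈ 6.000
  cycle 1 → 0 → 1: weight = 6, length = 2, mean = 6/2 ≈ 3.000
Minimum mean = 3.000, attained e.g. along the cycle 2 → 2 with weight 3 and length 1. So λ(A) = 3/1 = 3.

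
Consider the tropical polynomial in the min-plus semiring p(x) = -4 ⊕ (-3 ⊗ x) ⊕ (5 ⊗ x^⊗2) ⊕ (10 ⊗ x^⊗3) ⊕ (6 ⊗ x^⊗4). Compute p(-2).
p(-2) = -5

A tropical monomial a ⊗ x^⊗i evaluates to a + i · x. Evaluating each term at x = -2:
  Term 0 contributes -4 + 0 · -2 = -4
  Term 1 contributes -3 + 1 · -2 = -5
  Term 2 contributes 5 + 2 · -2 = 1
  Term 3 contributes 10 + 3 · -2 = 4
  Term 4 contributes 6 + 4 · -2 = -2
p(-2) = ⊕ of these = min[-4, -5, 1, 4, -2] = -5.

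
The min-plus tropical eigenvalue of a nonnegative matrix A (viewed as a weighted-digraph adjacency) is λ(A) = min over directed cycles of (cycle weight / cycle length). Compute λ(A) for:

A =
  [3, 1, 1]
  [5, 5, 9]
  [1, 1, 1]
λ(A) = 1

Enumerate directed cycles and compute their means (weight / length). Sample:
  cycle 0 → 0: weight = 3, length = 1, mean = 3/1 ≈ 3.000
  cycle 1 → 1: weight = 5, length = 1, mean = 5/1 ≈ 5.000
  cycle 2 → 2: weight = 1, length = 1, mean = 1/1 ≈ 1.000
  cycle 0 → 1 → 0: weight = 6, length = 2, mean = 6/2 ≈ 3.000
  cycle 0 → 2 → 0: weight = 2, length = 2, mean = 2/2 ≈ 1.000
  cycle 1 → 0 → 1: weight = 6, length = 2, mean = 6/2 ≈ 3.000
Minimum mean = 1.000, attained e.g. along the cycle 2 → 2 with weight 1 and length 1. So λ(A) = 1/1 = 1.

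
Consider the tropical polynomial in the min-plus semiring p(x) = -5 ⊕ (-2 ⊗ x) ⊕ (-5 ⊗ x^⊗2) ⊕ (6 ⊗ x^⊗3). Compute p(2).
p(2) = -5

A tropical monomial a ⊗ x^⊗i evaluates to a + i · x. Evaluating each term at x = 2:
  Term 0 contributes -5 + 0 · 2 = -5
  Term 1 contributes -2 + 1 · 2 = 0
  Term 2 contributes -5 + 2 · 2 = -1
  Term 3 contributes 6 + 3 · 2 = 12
p(2) = ⊕ of these = min[-5, 0, -1, 12] = -5.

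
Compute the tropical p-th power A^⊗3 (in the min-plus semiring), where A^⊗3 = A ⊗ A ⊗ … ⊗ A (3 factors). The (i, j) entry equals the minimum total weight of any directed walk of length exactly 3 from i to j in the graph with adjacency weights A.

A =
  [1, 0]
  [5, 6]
A^⊗3 =
  [3, 2]
  [7, 6]

Each entry (A^⊗3)_ij equals the minimum over all length-3 walks i = v_0 → v_1 → … → v_3 = j of Σ_t A[v_t][v_{t+1}]. For example, for (i, j) = (0, 1) we minimise over 4 possible intermediate vertex sequences; the minimum is 2, attained along the walk 0 → 0 → 0 → 1.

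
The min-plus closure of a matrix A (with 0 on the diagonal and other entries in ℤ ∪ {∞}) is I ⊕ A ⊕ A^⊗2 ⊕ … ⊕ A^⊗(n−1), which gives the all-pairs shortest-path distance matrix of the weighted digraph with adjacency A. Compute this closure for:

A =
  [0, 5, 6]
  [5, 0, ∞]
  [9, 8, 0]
Closure =
  [0, 5, 6]
  [5, 0, 11]
  [9, 8, 0]

This is the Floyd-Warshall all-pairs shortest-path computation. For each intermediate vertex k = 0, 1, …, 2, update dist[i][j] ← min(dist[i][j], dist[i][k] + dist[k][j]). The final matrix gives, for each (i, j), the minimum total weight of any directed path from i to j (possibly empty when i = j).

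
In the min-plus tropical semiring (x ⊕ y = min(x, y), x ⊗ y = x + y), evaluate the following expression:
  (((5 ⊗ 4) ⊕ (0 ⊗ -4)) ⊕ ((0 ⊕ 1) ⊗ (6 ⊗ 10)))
(((5 ⊗ 4) ⊕ (0 ⊗ -4)) ⊕ ((0 ⊕ 1) ⊗ (6 ⊗ 10))) = -4

Expand innermost to outermost. Recall ⊕ takes the minimum of its arguments and ⊗ takes their sum. Working out the expression (((5 ⊗ 4) ⊕ (0 ⊗ -4)) ⊕ ((0 ⊕ 1) ⊗ (6 ⊗ 10))) gives -4.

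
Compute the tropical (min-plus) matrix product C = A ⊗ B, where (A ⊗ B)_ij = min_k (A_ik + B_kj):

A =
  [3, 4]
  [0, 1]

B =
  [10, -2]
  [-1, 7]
A ⊗ B =
  [3, 1]
  [0, -2]

Apply the min-plus product entry-by-entry:
  C[0][0] = min over k of (A[0][0] + B[0][0] = 3 + 10 = 13, A[0][1] + B[1][0] = 4 + -1 = 3) = 3 (attained at k = 1)
  C[0][1] = min over k of (A[0][0] + B[0][1] = 3 + -2 = 1, A[0][1] + B[1][1] = 4 + 7 = 11) = 1 (attained at k = 0)
  C[1][0] = min over k of (A[1][0] + B[0][0] = 0 + 10 = 10, A[1][1] + B[1][0] = 1 + -1 = 0) = 0 (attained at k = 1)
  C[1][1] = min over k of (A[1][0] + B[0][1] = 0 + -2 = -2, A[1][1] + B[1][1] = 1 + 7 = 8) = -2 (attained at k = 0)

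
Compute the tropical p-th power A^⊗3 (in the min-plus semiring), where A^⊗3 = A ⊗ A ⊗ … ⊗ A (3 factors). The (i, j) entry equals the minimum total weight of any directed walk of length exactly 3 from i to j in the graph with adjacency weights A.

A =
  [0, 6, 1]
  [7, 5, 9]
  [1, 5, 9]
A^⊗3 =
  [0, 6, 1]
  [7, 13, 8]
  [1, 7, 2]

Each entry (A^⊗3)_ij equals the minimum over all length-3 walks i = v_0 → v_1 → … → v_3 = j of Σ_t A[v_t][v_{t+1}]. For example, for (i, j) = (0, 2) we minimise over 9 possible intermediate vertex sequences; the minimum is 1, attained along the walk 0 → 0 → 0 → 2.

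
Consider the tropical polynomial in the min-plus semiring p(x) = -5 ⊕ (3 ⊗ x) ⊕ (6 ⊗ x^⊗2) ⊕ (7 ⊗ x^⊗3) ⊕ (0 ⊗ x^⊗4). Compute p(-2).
p(-2) = -8

A tropical monomial a ⊗ x^⊗i evaluates to a + i · x. Evaluating each term at x = -2:
  Term 0 contributes -5 + 0 · -2 = -5
  Term 1 contributes 3 + 1 · -2 = 1
  Term 2 contributes 6 + 2 · -2 = 2
  Term 3 contributes 7 + 3 · -2 = 1
  Term 4 contributes 0 + 4 · -2 = -8
p(-2) = ⊕ of these = min[-5, 1, 2, 1, -8] = -8.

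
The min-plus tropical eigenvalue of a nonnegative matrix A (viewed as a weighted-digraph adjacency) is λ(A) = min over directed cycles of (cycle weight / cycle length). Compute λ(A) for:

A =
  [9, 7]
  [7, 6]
λ(A) = 6

Enumerate directed cycles and compute their means (weight / length). Sample:
  cycle 0 → 0: weight = 9, length = 1, mean = 9/1 ≈ 9.000
  cycle 1 → 1: weight = 6, length = 1, mean = 6/1 ≈ 6.000
  cycle 0 → 1 → 0: weight = 14, length = 2, mean = 14/2 ≈ 7.000
  cycle 1 → 0 → 1: weight = 14, length = 2, mean = 14/2 ≈ 7.000
Minimum mean = 6.000, attained e.g. along the cycle 1 → 1 with weight 6 and length 1. So λ(A) = 6/1 = 6.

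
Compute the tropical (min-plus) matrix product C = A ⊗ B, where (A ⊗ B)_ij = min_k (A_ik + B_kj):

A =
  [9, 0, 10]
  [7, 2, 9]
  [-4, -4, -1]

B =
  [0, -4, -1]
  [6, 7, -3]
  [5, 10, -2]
A ⊗ B =
  [6, 5, -3]
  [7, 3, -1]
  [-4, -8, -7]

Apply the min-plus product entry-by-entry:
  C[0][0] = min over k of (A[0][0] + B[0][0] = 9 + 0 = 9, A[0][1] + B[1][0] = 0 + 6 = 6, A[0][2] + B[2][0] = 10 + 5 = 15) = 6 (attained at k = 1)
  C[0][1] = min over k of (A[0][0] + B[0][1] = 9 + -4 = 5, A[0][1] + B[1][1] = 0 + 7 = 7, A[0][2] + B[2][1] = 10 + 10 = 20) = 5 (attained at k = 0)
  C[0][2] = min over k of (A[0][0] + B[0][2] = 9 + -1 = 8, A[0][1] + B[1][2] = 0 + -3 = -3, A[0][2] + B[2][2] = 10 + -2 = 8) = -3 (attained at k = 1)
  C[1][0] = min over k of (A[1][0] + B[0][0] = 7 + 0 = 7, A[1][1] + B[1][0] = 2 + 6 = 8, A[1][2] + B[2][0] = 9 + 5 = 14) = 7 (attained at k = 0)
  C[1][1] = min over k of (A[1][0] + B[0][1] = 7 + -4 = 3, A[1][1] + B[1][1] = 2 + 7 = 9, A[1][2] + B[2][1] = 9 + 10 = 19) = 3 (attained at k = 0)
  C[1][2] = min over k of (A[1][0] + B[0][2] = 7 + -1 = 6, A[1][1] + B[1][2] = 2 + -3 = -1, A[1][2] + B[2][2] = 9 + -2 = 7) = -1 (attained at k = 1)
  C[2][0] = min over k of (A[2][0] + B[0][0] = -4 + 0 = -4, A[2][1] + B[1][0] = -4 + 6 = 2, A[2][2] + B[2][0] = -1 + 5 = 4) = -4 (attained at k = 0)
  C[2][1] = min over k of (A[2][0] + B[0][1] = -4 + -4 = -8, A[2][1] + B[1][1] = -4 + 7 = 3, A[2][2] + B[2][1] = -1 + 10 = 9) = -8 (attained at k = 0)
  C[2][2] = min over k of (A[2][0] + B[0][2] = -4 + -1 = -5, A[2][1] + B[1][2] = -4 + -3 = -7, A[2][2] + B[2][2] = -1 + -2 = -3) = -7 (attained at k = 1)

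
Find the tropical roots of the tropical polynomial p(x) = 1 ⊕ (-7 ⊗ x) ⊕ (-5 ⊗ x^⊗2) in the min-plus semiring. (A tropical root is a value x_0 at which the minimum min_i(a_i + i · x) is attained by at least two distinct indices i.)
Roots: {-2, 8}

Each tropical root is a break point of the lower envelope of the lines y = a_i + i · x (there are 3 lines, with slopes 0, 1, ..., 2). Only the lines that attain the minimum somewhere contribute to roots; other lines are dominated. Here the surviving (envelope) indices are i = 2, i = 1, i = 0.
Intersections between consecutive envelope lines give the roots: for adjacent envelope indices i < j the intersection is x = (a_i − a_j) / (j − i). Reading off the sorted break points: {-2, 8}.
Verification: at each break x_0, at least two indices attain the minimum of min_i(a_i + i · x_0).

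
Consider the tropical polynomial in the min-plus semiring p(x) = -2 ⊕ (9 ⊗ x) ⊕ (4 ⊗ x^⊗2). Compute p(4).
p(4) = -2

A tropical monomial a ⊗ x^⊗i evaluates to a + i · x. Evaluating each term at x = 4:
  Term 0 contributes -2 + 0 · 4 = -2
  Term 1 contributes 9 + 1 · 4 = 13
  Term 2 contributes 4 + 2 · 4 = 12
p(4) = ⊕ of these = min[-2, 13, 12] = -2.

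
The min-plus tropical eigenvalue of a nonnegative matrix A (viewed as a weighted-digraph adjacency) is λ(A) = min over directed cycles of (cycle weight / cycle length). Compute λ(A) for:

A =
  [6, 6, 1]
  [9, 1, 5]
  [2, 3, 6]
λ(A) = 1

Enumerate directed cycles and compute their means (weight / length). Sample:
  cycle 0 → 0: weight = 6, length = 1, mean = 6/1 ≈ 6.000
  cycle 1 → 1: weight = 1, length = 1, mean = 1/1 ≈ 1.000
  cycle 2 → 2: weight = 6, length = 1, mean = 6/1 ≈ 6.000
  cycle 0 → 1 → 0: weight = 15, length = 2, mean = 15/2 ≈ 7.500
  cycle 0 → 2 → 0: weight = 3, length = 2, mean = 3/2 ≈ 1.500
  cycle 1 → 0 → 1: weight = 15, length = 2, mean = 15/2 ≈ 7.500
Minimum mean = 1.000, attained e.g. along the cycle 1 → 1 with weight 1 and length 1. So λ(A) = 1/1 = 1.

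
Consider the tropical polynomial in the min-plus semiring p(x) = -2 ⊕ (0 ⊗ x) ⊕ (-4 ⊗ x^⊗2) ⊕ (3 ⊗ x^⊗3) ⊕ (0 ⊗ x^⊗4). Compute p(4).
p(4) = -2

A tropical monomial a ⊗ x^⊗i evaluates to a + i · x. Evaluating each term at x = 4:
  Term 0 contributes -2 + 0 · 4 = -2
  Term 1 contributes 0 + 1 · 4 = 4
  Term 2 contributes -4 + 2 · 4 = 4
  Term 3 contributes 3 + 3 · 4 = 15
  Term 4 contributes 0 + 4 · 4 = 16
p(4) = ⊕ of these = min[-2, 4, 4, 15, 16] = -2.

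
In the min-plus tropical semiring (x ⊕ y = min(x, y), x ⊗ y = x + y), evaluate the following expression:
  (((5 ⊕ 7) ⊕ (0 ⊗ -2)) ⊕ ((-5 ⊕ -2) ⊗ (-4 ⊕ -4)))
(((5 ⊕ 7) ⊕ (0 ⊗ -2)) ⊕ ((-5 ⊕ -2) ⊗ (-4 ⊕ -4))) = -9

Expand innermost to outermost. Recall ⊕ takes the minimum of its arguments and ⊗ takes their sum. Working out the expression (((5 ⊕ 7) ⊕ (0 ⊗ -2)) ⊕ ((-5 ⊕ -2) ⊗ (-4 ⊕ -4))) gives -9.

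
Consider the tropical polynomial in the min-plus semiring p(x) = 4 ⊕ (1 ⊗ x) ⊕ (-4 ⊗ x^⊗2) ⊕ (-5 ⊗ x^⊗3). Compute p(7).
p(7) = 4

A tropical monomial a ⊗ x^⊗i evaluates to a + i · x. Evaluating each term at x = 7:
  Term 0 contributes 4 + 0 · 7 = 4
  Term 1 contributes 1 + 1 · 7 = 8
  Term 2 contributes -4 + 2 · 7 = 10
  Term 3 contributes -5 + 3 · 7 = 16
p(7) = ⊕ of these = min[4, 8, 10, 16] = 4.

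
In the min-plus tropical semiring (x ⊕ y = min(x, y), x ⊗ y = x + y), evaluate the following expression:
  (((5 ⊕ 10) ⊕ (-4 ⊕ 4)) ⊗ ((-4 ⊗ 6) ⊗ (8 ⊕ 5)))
(((5 ⊕ 10) ⊕ (-4 ⊕ 4)) ⊗ ((-4 ⊗ 6) ⊗ (8 ⊕ 5))) = 3

Expand innermost to outermost. Recall ⊕ takes the minimum of its arguments and ⊗ takes their sum. Working out the expression (((5 ⊕ 10) ⊕ (-4 ⊕ 4)) ⊗ ((-4 ⊗ 6) ⊗ (8 ⊕ 5))) gives 3.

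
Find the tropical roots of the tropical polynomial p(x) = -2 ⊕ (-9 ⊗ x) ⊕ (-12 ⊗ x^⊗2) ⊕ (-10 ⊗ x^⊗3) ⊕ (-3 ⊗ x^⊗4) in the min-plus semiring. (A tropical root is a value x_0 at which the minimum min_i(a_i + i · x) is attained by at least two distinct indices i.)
Roots: {-7, -2, 3, 7}

Each tropical root is a break point of the lower envelope of the lines y = a_i + i · x (there are 5 lines, with slopes 0, 1, ..., 4). Only the lines that attain the minimum somewhere contribute to roots; other lines are dominated. Here the surviving (envelope) indices are i = 4, i = 3, i = 2, i = 1, i = 0.
Intersections between consecutive envelope lines give the roots: for adjacent envelope indices i < j the intersection is x = (a_i − a_j) / (j − i). Reading off the sorted break points: {-7, -2, 3, 7}.
Verification: at each break x_0, at least two indices attain the minimum of min_i(a_i + i · x_0).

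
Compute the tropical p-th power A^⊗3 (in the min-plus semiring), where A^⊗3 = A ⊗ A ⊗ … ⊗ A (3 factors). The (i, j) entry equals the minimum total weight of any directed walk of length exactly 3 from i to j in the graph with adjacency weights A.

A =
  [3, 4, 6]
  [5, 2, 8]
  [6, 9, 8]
A^⊗3 =
  [9, 8, 12]
  [9, 6, 12]
  [12, 12, 15]

Each entry (A^⊗3)_ij equals the minimum over all length-3 walks i = v_0 → v_1 → … → v_3 = j of Σ_t A[v_t][v_{t+1}]. For example, for (i, j) = (0, 2) we minimise over 9 possible intermediate vertex sequences; the minimum is 12, attained along the walk 0 → 0 → 0 → 2.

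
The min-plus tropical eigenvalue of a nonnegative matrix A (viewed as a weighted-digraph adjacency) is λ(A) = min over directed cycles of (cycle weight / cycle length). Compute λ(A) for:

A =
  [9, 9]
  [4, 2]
λ(A) = 2

Enumerate directed cycles and compute their means (weight / length). Sample:
  cycle 0 → 0: weight = 9, length = 1, mean = 9/1 ≈ 9.000
  cycle 1 → 1: weight = 2, length = 1, mean = 2/1 ≈ 2.000
  cycle 0 → 1 → 0: weight = 13, length = 2, mean = 13/2 ≈ 6.500
  cycle 1 → 0 → 1: weight = 13, length = 2, mean = 13/2 ≈ 6.500
Minimum mean = 2.000, attained e.g. along the cycle 1 → 1 with weight 2 and length 1. So λ(A) = 2/1 = 2.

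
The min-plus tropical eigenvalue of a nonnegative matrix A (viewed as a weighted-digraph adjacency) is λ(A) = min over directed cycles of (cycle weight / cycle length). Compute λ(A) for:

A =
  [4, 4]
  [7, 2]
λ(A) = 2

Enumerate directed cycles and compute their means (weight / length). Sample:
  cycle 0 → 0: weight = 4, length = 1, mean = 4/1 ≈ 4.000
  cycle 1 → 1: weight = 2, length = 1, mean = 2/1 ≈ 2.000
  cycle 0 → 1 → 0: weight = 11, length = 2, mean = 11/2 ≈ 5.500
  cycle 1 → 0 → 1: weight = 11, length = 2, mean = 11/2 ≈ 5.500
Minimum mean = 2.000, attained e.g. along the cycle 1 → 1 with weight 2 and length 1. So λ(A) = 2/1 = 2.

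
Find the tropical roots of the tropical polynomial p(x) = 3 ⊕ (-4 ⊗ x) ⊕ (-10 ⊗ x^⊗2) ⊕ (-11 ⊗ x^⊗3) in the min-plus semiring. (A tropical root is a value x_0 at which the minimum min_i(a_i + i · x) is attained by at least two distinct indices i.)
Roots: {1, 6, 7}

Each tropical root is a break point of the lower envelope of the lines y = a_i + i · x (there are 4 lines, with slopes 0, 1, ..., 3). Only the lines that attain the minimum somewhere contribute to roots; other lines are dominated. Here the surviving (envelope) indices are i = 3, i = 2, i = 1, i = 0.
Intersections between consecutive envelope lines give the roots: for adjacent envelope indices i < j the intersection is x = (a_i − a_j) / (j − i). Reading off the sorted break points: {1, 6, 7}.
Verification: at each break x_0, at least two indices attain the minimum of min_i(a_i + i · x_0).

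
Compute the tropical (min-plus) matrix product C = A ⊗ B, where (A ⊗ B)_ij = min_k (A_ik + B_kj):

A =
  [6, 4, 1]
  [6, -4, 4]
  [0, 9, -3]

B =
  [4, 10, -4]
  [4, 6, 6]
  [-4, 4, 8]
A ⊗ B =
  [-3, 5, 2]
  [0, 2, 2]
  [-7, 1, -4]

Apply the min-plus product entry-by-entry:
  C[0][0] = min over k of (A[0][0] + B[0][0] = 6 + 4 = 10, A[0][1] + B[1][0] = 4 + 4 = 8, A[0][2] + B[2][0] = 1 + -4 = -3) = -3 (attained at k = 2)
  C[0][1] = min over k of (A[0][0] + B[0][1] = 6 + 10 = 16, A[0][1] + B[1][1] = 4 + 6 = 10, A[0][2] + B[2][1] = 1 + 4 = 5) = 5 (attained at k = 2)
  C[0][2] = min over k of (A[0][0] + B[0][2] = 6 + -4 = 2, A[0][1] + B[1][2] = 4 + 6 = 10, A[0][2] + B[2][2] = 1 + 8 = 9) = 2 (attained at k = 0)
  C[1][0] = min over k of (A[1][0] + B[0][0] = 6 + 4 = 10, A[1][1] + B[1][0] = -4 + 4 = 0, A[1][2] + B[2][0] = 4 + -4 = 0) = 0 (attained at k = 1)
  C[1][1] = min over k of (A[1][0] + B[0][1] = 6 + 10 = 16, A[1][1] + B[1][1] = -4 + 6 = 2, A[1][2] + B[2][1] = 4 + 4 = 8) = 2 (attained at k = 1)
  C[1][2] = min over k of (A[1][0] + B[0][2] = 6 + -4 = 2, A[1][1] + B[1][2] = -4 + 6 = 2, A[1][2] + B[2][2] = 4 + 8 = 12) = 2 (attained at k = 0)
  C[2][0] = min over k of (A[2][0] + B[0][0] = 0 + 4 = 4, A[2][1] + B[1][0] = 9 + 4 = 13, A[2][2] + B[2][0] = -3 + -4 = -7) = -7 (attained at k = 2)
  C[2][1] = min over k of (A[2][0] + B[0][1] = 0 + 10 = 10, A[2][1] + B[1][1] = 9 + 6 = 15, A[2][2] + B[2][1] = -3 + 4 = 1) = 1 (attained at k = 2)
  C[2][2] = min over k of (A[2][0] + B[0][2] = 0 + -4 = -4, A[2][1] + B[1][2] = 9 + 6 = 15, A[2][2] + B[2][2] = -3 + 8 = 5) = -4 (attained at k = 0)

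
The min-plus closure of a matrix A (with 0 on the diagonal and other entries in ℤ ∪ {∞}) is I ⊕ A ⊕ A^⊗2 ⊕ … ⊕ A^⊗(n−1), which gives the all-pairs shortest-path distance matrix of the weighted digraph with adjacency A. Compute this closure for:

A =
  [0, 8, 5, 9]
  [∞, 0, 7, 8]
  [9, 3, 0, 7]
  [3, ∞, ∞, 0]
Closure =
  [0, 8, 5, 9]
  [11, 0, 7, 8]
  [9, 3, 0, 7]
  [3, 11, 8, 0]

This is the Floyd-Warshall all-pairs shortest-path computation. For each intermediate vertex k = 0, 1, …, 3, update dist[i][j] ← min(dist[i][j], dist[i][k] + dist[k][j]). The final matrix gives, for each (i, j), the minimum total weight of any directed path from i to j (possibly empty when i = j).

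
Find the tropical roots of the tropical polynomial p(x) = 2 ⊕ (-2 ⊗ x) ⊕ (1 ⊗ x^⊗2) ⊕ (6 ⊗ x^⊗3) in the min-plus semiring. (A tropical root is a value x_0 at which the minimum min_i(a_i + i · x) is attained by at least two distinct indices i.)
Roots: {-5, -3, 4}

Each tropical root is a break point of the lower envelope of the lines y = a_i + i · x (there are 4 lines, with slopes 0, 1, ..., 3). Only the lines that attain the minimum somewhere contribute to roots; other lines are dominated. Here the surviving (envelope) indices are i = 3, i = 2, i = 1, i = 0.
Intersections between consecutive envelope lines give the roots: for adjacent envelope indices i < j the intersection is x = (a_i − a_j) / (j − i). Reading off the sorted break points: {-5, -3, 4}.
Verification: at each break x_0, at least two indices attain the minimum of min_i(a_i + i · x_0).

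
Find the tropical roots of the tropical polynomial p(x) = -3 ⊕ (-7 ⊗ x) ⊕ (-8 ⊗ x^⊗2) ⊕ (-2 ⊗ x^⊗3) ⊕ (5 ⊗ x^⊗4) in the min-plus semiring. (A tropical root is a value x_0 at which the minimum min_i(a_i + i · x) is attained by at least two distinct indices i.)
Roots: {-7, -6, 1, 4}

Each tropical root is a break point of the lower envelope of the lines y = a_i + i · x (there are 5 lines, with slopes 0, 1, ..., 4). Only the lines that attain the minimum somewhere contribute to roots; other lines are dominated. Here the surviving (envelope) indices are i = 4, i = 3, i = 2, i = 1, i = 0.
Intersections between consecutive envelope lines give the roots: for adjacent envelope indices i < j the intersection is x = (a_i − a_j) / (j − i). Reading off the sorted break points: {-7, -6, 1, 4}.
Verification: at each break x_0, at least two indices attain the minimum of min_i(a_i + i · x_0).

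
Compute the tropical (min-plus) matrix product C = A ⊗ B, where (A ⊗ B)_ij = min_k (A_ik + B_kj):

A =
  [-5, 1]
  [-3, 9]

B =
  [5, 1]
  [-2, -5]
A ⊗ B =
  [-1, -4]
  [2, -2]

Apply the min-plus product entry-by-entry:
  C[0][0] = min over k of (A[0][0] + B[0][0] = -5 + 5 = 0, A[0][1] + B[1][0] = 1 + -2 = -1) = -1 (attained at k = 1)
  C[0][1] = min over k of (A[0][0] + B[0][1] = -5 + 1 = -4, A[0][1] + B[1][1] = 1 + -5 = -4) = -4 (attained at k = 0)
  C[1][0] = min over k of (A[1][0] + B[0][0] = -3 + 5 = 2, A[1][1] + B[1][0] = 9 + -2 = 7) = 2 (attained at k = 0)
  C[1][1] = min over k of (A[1][0] + B[0][1] = -3 + 1 = -2, A[1][1] + B[1][1] = 9 + -5 = 4) = -2 (attained at k = 0)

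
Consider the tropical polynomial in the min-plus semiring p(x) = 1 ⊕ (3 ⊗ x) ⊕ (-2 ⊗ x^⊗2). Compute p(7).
p(7) = 1

A tropical monomial a ⊗ x^⊗i evaluates to a + i · x. Evaluating each term at x = 7:
  Term 0 contributes 1 + 0 · 7 = 1
  Term 1 contributes 3 + 1 · 7 = 10
  Term 2 contributes -2 + 2 · 7 = 12
p(7) = ⊕ of these = min[1, 10, 12] = 1.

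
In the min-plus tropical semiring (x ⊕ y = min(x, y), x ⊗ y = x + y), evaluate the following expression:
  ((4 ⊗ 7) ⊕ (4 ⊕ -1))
((4 ⊗ 7) ⊕ (4 ⊕ -1)) = -1

Expand innermost to outermost. Recall ⊕ takes the minimum of its arguments and ⊗ takes their sum. Working out the expression ((4 ⊗ 7) ⊕ (4 ⊕ -1)) gives -1.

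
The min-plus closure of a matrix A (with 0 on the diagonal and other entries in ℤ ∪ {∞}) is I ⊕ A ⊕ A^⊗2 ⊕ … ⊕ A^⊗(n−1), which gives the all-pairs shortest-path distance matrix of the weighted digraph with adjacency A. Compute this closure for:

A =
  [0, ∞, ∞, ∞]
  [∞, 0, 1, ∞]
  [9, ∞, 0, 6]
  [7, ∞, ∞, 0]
Closure =
  [0, ∞, ∞, ∞]
  [10, 0, 1, 7]
  [9, ∞, 0, 6]
  [7, ∞, ∞, 0]

This is the Floyd-Warshall all-pairs shortest-path computation. For each intermediate vertex k = 0, 1, …, 3, update dist[i][j] ← min(dist[i][j], dist[i][k] + dist[k][j]). The final matrix gives, for each (i, j), the minimum total weight of any directed path from i to j (possibly empty when i = j).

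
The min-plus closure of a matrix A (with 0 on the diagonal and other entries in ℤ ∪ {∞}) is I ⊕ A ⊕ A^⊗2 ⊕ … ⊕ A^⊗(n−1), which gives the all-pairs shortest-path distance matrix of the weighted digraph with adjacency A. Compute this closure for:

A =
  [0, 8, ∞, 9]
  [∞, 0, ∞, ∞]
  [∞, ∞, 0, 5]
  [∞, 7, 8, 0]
Closure =
  [0, 8, 17, 9]
  [∞, 0, ∞, ∞]
  [∞, 12, 0, 5]
  [∞, 7, 8, 0]

This is the Floyd-Warshall all-pairs shortest-path computation. For each intermediate vertex k = 0, 1, …, 3, update dist[i][j] ← min(dist[i][j], dist[i][k] + dist[k][j]). The final matrix gives, for each (i, j), the minimum total weight of any directed path from i to j (possibly empty when i = j).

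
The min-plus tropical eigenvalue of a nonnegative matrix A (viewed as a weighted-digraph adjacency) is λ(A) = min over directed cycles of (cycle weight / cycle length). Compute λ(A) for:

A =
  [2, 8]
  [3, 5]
λ(A) = 2

Enumerate directed cycles and compute their means (weight / length). Sample:
  cycle 0 → 0: weight = 2, length = 1, mean = 2/1 ≈ 2.000
  cycle 1 → 1: weight = 5, length = 1, mean = 5/1 ≈ 5.000
  cycle 0 → 1 → 0: weight = 11, length = 2, mean = 11/2 ≈ 5.500
  cycle 1 → 0 → 1: weight = 11, length = 2, mean = 11/2 ≈ 5.500
Minimum mean = 2.000, attained e.g. along the cycle 0 → 0 with weight 2 and length 1. So λ(A) = 2/1 = 2.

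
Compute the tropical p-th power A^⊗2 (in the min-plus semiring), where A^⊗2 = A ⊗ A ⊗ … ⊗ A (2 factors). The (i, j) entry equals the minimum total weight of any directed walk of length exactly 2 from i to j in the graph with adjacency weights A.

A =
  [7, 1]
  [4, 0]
A^⊗2 =
  [5, 1]
  [4, 0]

Each entry (A^⊗2)_ij equals the minimum over all length-2 walks i = v_0 → v_1 → … → v_2 = j of Σ_t A[v_t][v_{t+1}]. For example, for (i, j) = (0, 1) we minimise over 2 possible intermediate vertex sequences; the minimum is 1, attained along the walk 0 → 1 → 1.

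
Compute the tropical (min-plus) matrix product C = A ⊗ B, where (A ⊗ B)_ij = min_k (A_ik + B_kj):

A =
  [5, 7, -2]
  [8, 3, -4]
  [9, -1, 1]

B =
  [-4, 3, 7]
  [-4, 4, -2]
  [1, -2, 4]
A ⊗ B =
  [-1, -4, 2]
  [-3, -6, 0]
  [-5, -1, -3]

Apply the min-plus product entry-by-entry:
  C[0][0] = min over k of (A[0][0] + B[0][0] = 5 + -4 = 1, A[0][1] + B[1][0] = 7 + -4 = 3, A[0][2] + B[2][0] = -2 + 1 = -1) = -1 (attained at k = 2)
  C[0][1] = min over k of (A[0][0] + B[0][1] = 5 + 3 = 8, A[0][1] + B[1][1] = 7 + 4 = 11, A[0][2] + B[2][1] = -2 + -2 = -4) = -4 (attained at k = 2)
  C[0][2] = min over k of (A[0][0] + B[0][2] = 5 + 7 = 12, A[0][1] + B[1][2] = 7 + -2 = 5, A[0][2] + B[2][2] = -2 + 4 = 2) = 2 (attained at k = 2)
  C[1][0] = min over k of (A[1][0] + B[0][0] = 8 + -4 = 4, A[1][1] + B[1][0] = 3 + -4 = -1, A[1][2] + B[2][0] = -4 + 1 = -3) = -3 (attained at k = 2)
  C[1][1] = min over k of (A[1][0] + B[0][1] = 8 + 3 = 11, A[1][1] + B[1][1] = 3 + 4 = 7, A[1][2] + B[2][1] = -4 + -2 = -6) = -6 (attained at k = 2)
  C[1][2] = min over k of (A[1][0] + B[0][2] = 8 + 7 = 15, A[1][1] + B[1][2] = 3 + -2 = 1, A[1][2] + B[2][2] = -4 + 4 = 0) = 0 (attained at k = 2)
  C[2][0] = min over k of (A[2][0] + B[0][0] = 9 + -4 = 5, A[2][1] + B[1][0] = -1 + -4 = -5, A[2][2] + B[2][0] = 1 + 1 = 2) = -5 (attained at k = 1)
  C[2][1] = min over k of (A[2][0] + B[0][1] = 9 + 3 = 12, A[2][1] + B[1][1] = -1 + 4 = 3, A[2][2] + B[2][1] = 1 + -2 = -1) = -1 (attained at k = 2)
  C[2][2] = min over k of (A[2][0] + B[0][2] = 9 + 7 = 16, A[2][1] + B[1][2] = -1 + -2 = -3, A[2][2] + B[2][2] = 1 + 4 = 5) = -3 (attained at k = 1)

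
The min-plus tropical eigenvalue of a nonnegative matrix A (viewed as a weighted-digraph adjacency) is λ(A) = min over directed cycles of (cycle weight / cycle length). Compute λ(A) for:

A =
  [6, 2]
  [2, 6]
λ(A) = 2

Enumerate directed cycles and compute their means (weight / length). Sample:
  cycle 0 → 0: weight = 6, length = 1, mean = 6/1 ≈ 6.000
  cycle 1 → 1: weight = 6, length = 1, mean = 6/1 ≈ 6.000
  cycle 0 → 1 → 0: weight = 4, length = 2, mean = 4/2 ≈ 2.000
  cycle 1 → 0 → 1: weight = 4, length = 2, mean = 4/2 ≈ 2.000
Minimum mean = 2.000, attained e.g. along the cycle 0 → 1 → 0 with weight 4 and length 2. So λ(A) = 4/2 = 2.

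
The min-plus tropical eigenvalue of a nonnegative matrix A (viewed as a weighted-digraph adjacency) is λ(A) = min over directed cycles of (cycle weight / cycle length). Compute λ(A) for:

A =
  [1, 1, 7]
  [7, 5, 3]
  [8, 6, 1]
λ(A) = 1

Enumerate directed cycles and compute their means (weight / length). Sample:
  cycle 0 → 0: weight = 1, length = 1, mean = 1/1 ≈ 1.000
  cycle 1 → 1: weight = 5, length = 1, mean = 5/1 ≈ 5.000
  cycle 2 → 2: weight = 1, length = 1, mean = 1/1 ≈ 1.000
  cycle 0 → 1 → 0: weight = 8, length = 2, mean = 8/2 ≈ 4.000
  cycle 0 → 2 → 0: weight = 15, length = 2, mean = 15/2 ≈ 7.500
  cycle 1 → 0 → 1: weight = 8, length = 2, mean = 8/2 ≈ 4.000
Minimum mean = 1.000, attained e.g. along the cycle 0 → 0 with weight 1 and length 1. So λ(A) = 1/1 = 1.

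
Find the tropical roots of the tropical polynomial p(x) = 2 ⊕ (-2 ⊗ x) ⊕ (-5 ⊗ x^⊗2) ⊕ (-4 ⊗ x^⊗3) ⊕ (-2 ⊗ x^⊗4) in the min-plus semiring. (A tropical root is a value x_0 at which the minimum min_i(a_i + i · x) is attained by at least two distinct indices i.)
Roots: {-2, -1, 3, 4}

Each tropical root is a break point of the lower envelope of the lines y = a_i + i · x (there are 5 lines, with slopes 0, 1, ..., 4). Only the lines that attain the minimum somewhere contribute to roots; other lines are dominated. Here the surviving (envelope) indices are i = 4, i = 3, i = 2, i = 1, i = 0.
Intersections between consecutive envelope lines give the roots: for adjacent envelope indices i < j the intersection is x = (a_i − a_j) / (j − i). Reading off the sorted break points: {-2, -1, 3, 4}.
Verification: at each break x_0, at least two indices attain the minimum of min_i(a_i + i · x_0).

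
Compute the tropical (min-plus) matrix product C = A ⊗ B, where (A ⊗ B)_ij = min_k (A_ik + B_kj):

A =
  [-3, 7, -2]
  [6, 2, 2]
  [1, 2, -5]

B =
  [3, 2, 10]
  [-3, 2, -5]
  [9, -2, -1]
A ⊗ B =
  [0, -4, -3]
  [-1, 0, -3]
  [-1, -7, -6]

Apply the min-plus product entry-by-entry:
  C[0][0] = min over k of (A[0][0] + B[0][0] = -3 + 3 = 0, A[0][1] + B[1][0] = 7 + -3 = 4, A[0][2] + B[2][0] = -2 + 9 = 7) = 0 (attained at k = 0)
  C[0][1] = min over k of (A[0][0] + B[0][1] = -3 + 2 = -1, A[0][1] + B[1][1] = 7 + 2 = 9, A[0][2] + B[2][1] = -2 + -2 = -4) = -4 (attained at k = 2)
  C[0][2] = min over k of (A[0][0] + B[0][2] = -3 + 10 = 7, A[0][1] + B[1][2] = 7 + -5 = 2, A[0][2] + B[2][2] = -2 + -1 = -3) = -3 (attained at k = 2)
  C[1][0] = min over k of (A[1][0] + B[0][0] = 6 + 3 = 9, A[1][1] + B[1][0] = 2 + -3 = -1, A[1][2] + B[2][0] = 2 + 9 = 11) = -1 (attained at k = 1)
  C[1][1] = min over k of (A[1][0] + B[0][1] = 6 + 2 = 8, A[1][1] + B[1][1] = 2 + 2 = 4, A[1][2] + B[2][1] = 2 + -2 = 0) = 0 (attained at k = 2)
  C[1][2] = min over k of (A[1][0] + B[0][2] = 6 + 10 = 16, A[1][1] + B[1][2] = 2 + -5 = -3, A[1][2] + B[2][2] = 2 + -1 = 1) = -3 (attained at k = 1)
  C[2][0] = min over k of (A[2][0] + B[0][0] = 1 + 3 = 4, A[2][1] + B[1][0] = 2 + -3 = -1, A[2][2] + B[2][0] = -5 + 9 = 4) = -1 (attained at k = 1)
  C[2][1] = min over k of (A[2][0] + B[0][1] = 1 + 2 = 3, A[2][1] + B[1][1] = 2 + 2 = 4, A[2][2] + B[2][1] = -5 + -2 = -7) = -7 (attained at k = 2)
  C[2][2] = min over k of (A[2][0] + B[0][2] = 1 + 10 = 11, A[2][1] + B[1][2] = 2 + -5 = -3, A[2][2] + B[2][2] = -5 + -1 = -6) = -6 (attained at k = 2)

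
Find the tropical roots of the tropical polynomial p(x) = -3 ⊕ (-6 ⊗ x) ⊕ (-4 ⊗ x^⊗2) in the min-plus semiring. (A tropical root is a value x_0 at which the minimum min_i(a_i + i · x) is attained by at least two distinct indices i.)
Roots: {-2, 3}

Each tropical root is a break point of the lower envelope of the lines y = a_i + i · x (there are 3 lines, with slopes 0, 1, ..., 2). Only the lines that attain the minimum somewhere contribute to roots; other lines are dominated. Here the surviving (envelope) indices are i = 2, i = 1, i = 0.
Intersections between consecutive envelope lines give the roots: for adjacent envelope indices i < j the intersection is x = (a_i − a_j) / (j − i). Reading off the sorted break points: {-2, 3}.
Verification: at each break x_0, at least two indices attain the minimum of min_i(a_i + i · x_0).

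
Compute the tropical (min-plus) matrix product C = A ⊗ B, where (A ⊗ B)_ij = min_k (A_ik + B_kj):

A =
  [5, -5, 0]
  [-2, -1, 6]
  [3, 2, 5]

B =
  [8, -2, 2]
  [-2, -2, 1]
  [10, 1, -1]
A ⊗ B =
  [-7, -7, -4]
  [-3, -4, 0]
  [0, 0, 3]

Apply the min-plus product entry-by-entry:
  C[0][0] = min over k of (A[0][0] + B[0][0] = 5 + 8 = 13, A[0][1] + B[1][0] = -5 + -2 = -7, A[0][2] + B[2][0] = 0 + 10 = 10) = -7 (attained at k = 1)
  C[0][1] = min over k of (A[0][0] + B[0][1] = 5 + -2 = 3, A[0][1] + B[1][1] = -5 + -2 = -7, A[0][2] + B[2][1] = 0 + 1 = 1) = -7 (attained at k = 1)
  C[0][2] = min over k of (A[0][0] + B[0][2] = 5 + 2 = 7, A[0][1] + B[1][2] = -5 + 1 = -4, A[0][2] + B[2][2] = 0 + -1 = -1) = -4 (attained at k = 1)
  C[1][0] = min over k of (A[1][0] + B[0][0] = -2 + 8 = 6, A[1][1] + B[1][0] = -1 + -2 = -3, A[1][2] + B[2][0] = 6 + 10 = 16) = -3 (attained at k = 1)
  C[1][1] = min over k of (A[1][0] + B[0][1] = -2 + -2 = -4, A[1][1] + B[1][1] = -1 + -2 = -3, A[1][2] + B[2][1] = 6 + 1 = 7) = -4 (attained at k = 0)
  C[1][2] = min over k of (A[1][0] + B[0][2] = -2 + 2 = 0, A[1][1] + B[1][2] = -1 + 1 = 0, A[1][2] + B[2][2] = 6 + -1 = 5) = 0 (attained at k = 0)
  C[2][0] = min over k of (A[2][0] + B[0][0] = 3 + 8 = 11, A[2][1] + B[1][0] = 2 + -2 = 0, A[2][2] + B[2][0] = 5 + 10 = 15) = 0 (attained at k = 1)
  C[2][1] = min over k of (A[2][0] + B[0][1] = 3 + -2 = 1, A[2][1] + B[1][1] = 2 + -2 = 0, A[2][2] + B[2][1] = 5 + 1 = 6) = 0 (attained at k = 1)
  C[2][2] = min over k of (A[2][0] + B[0][2] = 3 + 2 = 5, A[2][1] + B[1][2] = 2 + 1 = 3, A[2][2] + B[2][2] = 5 + -1 = 4) = 3 (attained at k = 1)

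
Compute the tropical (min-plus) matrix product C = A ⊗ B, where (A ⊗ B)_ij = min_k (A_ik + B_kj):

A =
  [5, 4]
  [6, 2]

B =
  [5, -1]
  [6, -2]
A ⊗ B =
  [10, 2]
  [8, 0]

Apply the min-plus product entry-by-entry:
  C[0][0] = min over k of (A[0][0] + B[0][0] = 5 + 5 = 10, A[0][1] + B[1][0] = 4 + 6 = 10) = 10 (attained at k = 0)
  C[0][1] = min over k of (A[0][0] + B[0][1] = 5 + -1 = 4, A[0][1] + B[1][1] = 4 + -2 = 2) = 2 (attained at k = 1)
  C[1][0] = min over k of (A[1][0] + B[0][0] = 6 + 5 = 11, A[1][1] + B[1][0] = 2 + 6 = 8) = 8 (attained at k = 1)
  C[1][1] = min over k of (A[1][0] + B[0][1] = 6 + -1 = 5, A[1][1] + B[1][1] = 2 + -2 = 0) = 0 (attained at k = 1)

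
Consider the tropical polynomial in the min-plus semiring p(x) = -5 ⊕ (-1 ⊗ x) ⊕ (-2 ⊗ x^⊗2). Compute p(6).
p(6) = -5

A tropical monomial a ⊗ x^⊗i evaluates to a + i · x. Evaluating each term at x = 6:
  Term 0 contributes -5 + 0 · 6 = -5
  Term 1 contributes -1 + 1 · 6 = 5
  Term 2 contributes -2 + 2 · 6 = 10
p(6) = ⊕ of these = min[-5, 5, 10] = -5.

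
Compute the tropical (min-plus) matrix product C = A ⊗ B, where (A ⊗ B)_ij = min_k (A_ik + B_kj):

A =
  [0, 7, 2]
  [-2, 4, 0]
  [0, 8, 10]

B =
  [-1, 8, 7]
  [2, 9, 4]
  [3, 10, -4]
A ⊗ B =
  [-1, 8, -2]
  [-3, 6, -4]
  [-1, 8, 6]

Apply the min-plus product entry-by-entry:
  C[0][0] = min over k of (A[0][0] + B[0][0] = 0 + -1 = -1, A[0][1] + B[1][0] = 7 + 2 = 9, A[0][2] + B[2][0] = 2 + 3 = 5) = -1 (attained at k = 0)
  C[0][1] = min over k of (A[0][0] + B[0][1] = 0 + 8 = 8, A[0][1] + B[1][1] = 7 + 9 = 16, A[0][2] + B[2][1] = 2 + 10 = 12) = 8 (attained at k = 0)
  C[0][2] = min over k of (A[0][0] + B[0][2] = 0 + 7 = 7, A[0][1] + B[1][2] = 7 + 4 = 11, A[0][2] + B[2][2] = 2 + -4 = -2) = -2 (attained at k = 2)
  C[1][0] = min over k of (A[1][0] + B[0][0] = -2 + -1 = -3, A[1][1] + B[1][0] = 4 + 2 = 6, A[1][2] + B[2][0] = 0 + 3 = 3) = -3 (attained at k = 0)
  C[1][1] = min over k of (A[1][0] + B[0][1] = -2 + 8 = 6, A[1][1] + B[1][1] = 4 + 9 = 13, A[1][2] + B[2][1] = 0 + 10 = 10) = 6 (attained at k = 0)
  C[1][2] = min over k of (A[1][0] + B[0][2] = -2 + 7 = 5, A[1][1] + B[1][2] = 4 + 4 = 8, A[1][2] + B[2][2] = 0 + -4 = -4) = -4 (attained at k = 2)
  C[2][0] = min over k of (A[2][0] + B[0][0] = 0 + -1 = -1, A[2][1] + B[1][0] = 8 + 2 = 10, A[2][2] + B[2][0] = 10 + 3 = 13) = -1 (attained at k = 0)
  C[2][1] = min over k of (A[2][0] + B[0][1] = 0 + 8 = 8, A[2][1] + B[1][1] = 8 + 9 = 17, A[2][2] + B[2][1] = 10 + 10 = 20) = 8 (attained at k = 0)
  C[2][2] = min over k of (A[2][0] + B[0][2] = 0 + 7 = 7, A[2][1] + B[1][2] = 8 + 4 = 12, A[2][2] + B[2][2] = 10 + -4 = 6) = 6 (attained at k = 2)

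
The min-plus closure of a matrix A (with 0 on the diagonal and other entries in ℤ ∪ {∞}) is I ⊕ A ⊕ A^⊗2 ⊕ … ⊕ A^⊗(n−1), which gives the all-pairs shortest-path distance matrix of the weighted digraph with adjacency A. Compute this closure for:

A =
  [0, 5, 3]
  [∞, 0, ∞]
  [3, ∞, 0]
Closure =
  [0, 5, 3]
  [∞, 0, ∞]
  [3, 8, 0]

This is the Floyd-Warshall all-pairs shortest-path computation. For each intermediate vertex k = 0, 1, …, 2, update dist[i][j] ← min(dist[i][j], dist[i][k] + dist[k][j]). The final matrix gives, for each (i, j), the minimum total weight of any directed path from i to j (possibly empty when i = j).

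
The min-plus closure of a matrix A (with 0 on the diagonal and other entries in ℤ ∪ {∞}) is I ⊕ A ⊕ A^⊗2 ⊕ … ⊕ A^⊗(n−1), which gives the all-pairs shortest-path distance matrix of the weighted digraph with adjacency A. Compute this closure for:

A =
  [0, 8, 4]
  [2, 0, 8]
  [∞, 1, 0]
Closure =
  [0, 5, 4]
  [2, 0, 6]
  [3, 1, 0]

This is the Floyd-Warshall all-pairs shortest-path computation. For each intermediate vertex k = 0, 1, …, 2, update dist[i][j] ← min(dist[i][j], dist[i][k] + dist[k][j]). The final matrix gives, for each (i, j), the minimum total weight of any directed path from i to j (possibly empty when i = j).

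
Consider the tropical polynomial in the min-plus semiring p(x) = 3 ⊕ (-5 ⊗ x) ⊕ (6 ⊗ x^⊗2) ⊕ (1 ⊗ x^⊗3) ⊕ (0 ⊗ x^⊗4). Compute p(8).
p(8) = 3

A tropical monomial a ⊗ x^⊗i evaluates to a + i · x. Evaluating each term at x = 8:
  Term 0 contributes 3 + 0 · 8 = 3
  Term 1 contributes -5 + 1 · 8 = 3
  Term 2 contributes 6 + 2 · 8 = 22
  Term 3 contributes 1 + 3 · 8 = 25
  Term 4 contributes 0 + 4 · 8 = 32
p(8) = ⊕ of these = min[3, 3, 22, 25, 32] = 3.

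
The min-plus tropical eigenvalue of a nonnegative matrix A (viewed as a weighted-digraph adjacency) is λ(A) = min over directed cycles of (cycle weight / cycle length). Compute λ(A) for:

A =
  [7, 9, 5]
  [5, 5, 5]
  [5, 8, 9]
λ(A) = 5

Enumerate directed cycles and compute their means (weight / length). Sample:
  cycle 0 → 0: weight = 7, length = 1, mean = 7/1 ≈ 7.000
  cycle 1 → 1: weight = 5, length = 1, mean = 5/1 ≈ 5.000
  cycle 2 → 2: weight = 9, length = 1, mean = 9/1 ≈ 9.000
  cycle 0 → 1 → 0: weight = 14, length = 2, mean = 14/2 ≈ 7.000
  cycle 0 → 2 → 0: weight = 10, length = 2, mean = 10/2 ≈ 5.000
  cycle 1 → 0 → 1: weight = 14, length = 2, mean = 14/2 ≈ 7.000
Minimum mean = 5.000, attained e.g. along the cycle 1 → 1 with weight 5 and length 1. So λ(A) = 5/1 = 5.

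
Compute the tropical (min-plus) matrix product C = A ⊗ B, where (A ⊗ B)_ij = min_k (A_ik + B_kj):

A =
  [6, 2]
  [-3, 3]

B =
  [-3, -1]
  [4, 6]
A ⊗ B =
  [3, 5]
  [-6, -4]

Apply the min-plus product entry-by-entry:
  C[0][0] = min over k of (A[0][0] + B[0][0] = 6 + -3 = 3, A[0][1] + B[1][0] = 2 + 4 = 6) = 3 (attained at k = 0)
  C[0][1] = min over k of (A[0][0] + B[0][1] = 6 + -1 = 5, A[0][1] + B[1][1] = 2 + 6 = 8) = 5 (attained at k = 0)
  C[1][0] = min over k of (A[1][0] + B[0][0] = -3 + -3 = -6, A[1][1] + B[1][0] = 3 + 4 = 7) = -6 (attained at k = 0)
  C[1][1] = min over k of (A[1][0] + B[0][1] = -3 + -1 = -4, A[1][1] + B[1][1] = 3 + 6 = 9) = -4 (attained at k = 0)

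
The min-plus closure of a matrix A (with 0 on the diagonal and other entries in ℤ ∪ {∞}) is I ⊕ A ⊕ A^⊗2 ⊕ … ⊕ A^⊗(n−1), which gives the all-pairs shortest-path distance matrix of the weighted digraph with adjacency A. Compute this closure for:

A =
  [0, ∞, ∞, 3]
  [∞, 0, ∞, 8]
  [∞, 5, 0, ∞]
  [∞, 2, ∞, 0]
Closure =
  [0, 5, ∞, 3]
  [∞, 0, ∞, 8]
  [∞, 5, 0, 13]
  [∞, 2, ∞, 0]

This is the Floyd-Warshall all-pairs shortest-path computation. For each intermediate vertex k = 0, 1, …, 3, update dist[i][j] ← min(dist[i][j], dist[i][k] + dist[k][j]). The final matrix gives, for each (i, j), the minimum total weight of any directed path from i to j (possibly empty when i = j).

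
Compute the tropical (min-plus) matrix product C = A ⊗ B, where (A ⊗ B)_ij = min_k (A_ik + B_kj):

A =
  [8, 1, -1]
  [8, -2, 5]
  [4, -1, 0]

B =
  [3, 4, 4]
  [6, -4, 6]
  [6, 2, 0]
A ⊗ B =
  [5, -3, -1]
  [4, -6, 4]
  [5, -5, 0]

Apply the min-plus product entry-by-entry:
  C[0][0] = min over k of (A[0][0] + B[0][0] = 8 + 3 = 11, A[0][1] + B[1][0] = 1 + 6 = 7, A[0][2] + B[2][0] = -1 + 6 = 5) = 5 (attained at k = 2)
  C[0][1] = min over k of (A[0][0] + B[0][1] = 8 + 4 = 12, A[0][1] + B[1][1] = 1 + -4 = -3, A[0][2] + B[2][1] = -1 + 2 = 1) = -3 (attained at k = 1)
  C[0][2] = min over k of (A[0][0] + B[0][2] = 8 + 4 = 12, A[0][1] + B[1][2] = 1 + 6 = 7, A[0][2] + B[2][2] = -1 + 0 = -1) = -1 (attained at k = 2)
  C[1][0] = min over k of (A[1][0] + B[0][0] = 8 + 3 = 11, A[1][1] + B[1][0] = -2 + 6 = 4, A[1][2] + B[2][0] = 5 + 6 = 11) = 4 (attained at k = 1)
  C[1][1] = min over k of (A[1][0] + B[0][1] = 8 + 4 = 12, A[1][1] + B[1][1] = -2 + -4 = -6, A[1][2] + B[2][1] = 5 + 2 = 7) = -6 (attained at k = 1)
  C[1][2] = min over k of (A[1][0] + B[0][2] = 8 + 4 = 12, A[1][1] + B[1][2] = -2 + 6 = 4, A[1][2] + B[2][2] = 5 + 0 = 5) = 4 (attained at k = 1)
  C[2][0] = min over k of (A[2][0] + B[0][0] = 4 + 3 = 7, A[2][1] + B[1][0] = -1 + 6 = 5, A[2][2] + B[2][0] = 0 + 6 = 6) = 5 (attained at k = 1)
  C[2][1] = min over k of (A[2][0] + B[0][1] = 4 + 4 = 8, A[2][1] + B[1][1] = -1 + -4 = -5, A[2][2] + B[2][1] = 0 + 2 = 2) = -5 (attained at k = 1)
  C[2][2] = min over k of (A[2][0] + B[0][2] = 4 + 4 = 8, A[2][1] + B[1][2] = -1 + 6 = 5, A[2][2] + B[2][2] = 0 + 0 = 0) = 0 (attained at k = 2)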